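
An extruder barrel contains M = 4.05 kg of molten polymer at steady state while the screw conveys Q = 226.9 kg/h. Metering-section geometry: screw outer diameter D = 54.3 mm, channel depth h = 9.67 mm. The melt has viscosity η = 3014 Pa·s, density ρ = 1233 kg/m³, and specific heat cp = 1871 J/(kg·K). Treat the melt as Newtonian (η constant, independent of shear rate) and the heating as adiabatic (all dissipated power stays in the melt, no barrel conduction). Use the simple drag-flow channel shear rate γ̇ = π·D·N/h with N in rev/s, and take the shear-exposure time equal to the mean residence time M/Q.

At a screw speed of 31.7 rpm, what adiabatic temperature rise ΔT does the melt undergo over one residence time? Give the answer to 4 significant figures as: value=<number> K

value=7.293 K

Convert throughput: Q = 226.9 kg/h = 226.9/3600 = 0.0630278 kg/s
t_res = M / Q_s = 4.05 / 0.0630278 = 64.2574 s
D = 54.3 mm = 0.0543 m;  h = 9.67 mm = 0.00967 m;  N = 31.7 rpm / 60 = 0.528333 rev/s
γ̇ = π·D·N / h = π · 0.0543 · 0.528333 / 0.00967 = 9.32033 s⁻¹
ΔT = η·γ̇²·t_res / (ρ·cp) = 3014 · (9.32033)² · 64.2574 / (1233 · 1871) = 7.29276 K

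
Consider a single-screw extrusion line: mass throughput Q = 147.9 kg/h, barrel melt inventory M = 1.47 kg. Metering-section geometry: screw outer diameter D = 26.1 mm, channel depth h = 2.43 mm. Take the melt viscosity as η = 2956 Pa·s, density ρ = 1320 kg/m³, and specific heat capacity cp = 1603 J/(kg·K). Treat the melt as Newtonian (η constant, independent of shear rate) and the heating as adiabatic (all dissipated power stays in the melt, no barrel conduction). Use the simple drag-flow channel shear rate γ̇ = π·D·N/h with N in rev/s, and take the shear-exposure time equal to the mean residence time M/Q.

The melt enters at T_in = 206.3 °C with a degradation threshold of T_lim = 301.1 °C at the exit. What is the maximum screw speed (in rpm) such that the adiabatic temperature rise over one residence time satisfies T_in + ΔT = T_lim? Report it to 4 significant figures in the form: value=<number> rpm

value=77.44 rpm

Throughput in SI: Q_s = 147.9 kg/h ÷ 3600 s/h = 0.0410833 kg/s
t_res = M / Q_s = 1.47 ÷ 0.0410833 = 35.7809 s
Convert to metres: D = 0.0261 m, h = 0.00243 m
ΔT_a = T_lim − T_in = 301.1 °C − 206.3 °C = 94.8 K
γ̇_max² = ΔT_a·ρ·cp / (η·t_res) = [94.8 × 1320 × 1603] / [2956 × 35.7809] = 1896.53 s⁻²
γ̇_max = sqrt(1896.53) = 43.5492 s⁻¹
N_max = γ̇_max·h / (π·D) = 43.5492 · 0.00243 / (π · 0.0261) = 1.29061 rev/s = 77.4367 rpm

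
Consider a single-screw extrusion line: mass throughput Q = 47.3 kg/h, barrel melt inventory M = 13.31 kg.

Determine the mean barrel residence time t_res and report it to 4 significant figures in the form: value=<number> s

Convert throughput: Q = 47.3 kg/h = 47.3/3600 = 0.0131389 kg/s
t_res = M / Q_s = 13.31 ÷ 0.0131389 = 1013.02 s

value=1013. s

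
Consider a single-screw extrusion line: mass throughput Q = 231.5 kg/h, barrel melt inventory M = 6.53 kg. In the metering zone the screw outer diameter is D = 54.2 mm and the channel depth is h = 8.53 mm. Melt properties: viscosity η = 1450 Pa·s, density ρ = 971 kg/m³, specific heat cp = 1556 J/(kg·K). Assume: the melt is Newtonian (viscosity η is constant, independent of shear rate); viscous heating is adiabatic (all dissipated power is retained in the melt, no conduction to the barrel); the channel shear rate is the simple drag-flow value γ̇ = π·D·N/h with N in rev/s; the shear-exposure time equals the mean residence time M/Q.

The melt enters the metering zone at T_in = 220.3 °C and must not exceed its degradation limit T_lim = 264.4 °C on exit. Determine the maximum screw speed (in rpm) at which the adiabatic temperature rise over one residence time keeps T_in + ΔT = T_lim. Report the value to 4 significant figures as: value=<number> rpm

Convert throughput: Q = 231.5 kg/h = 231.5/3600 = 0.0643056 kg/s
t_res = M / Q_s = 6.53 ÷ 0.0643056 = 101.546 s
D = 54.2 mm = 0.0542 m;  h = 8.53 mm = 0.00853 m
ΔT_a = T_lim − T_in = 264.4 − 220.3 = 44.1 K
Invert ΔT = ηγ̇²t_res/(ρcp) for γ̇: γ̇_max² = ΔT_a ρ cp / (η t_res) = 44.1·971·1556 / (1450·101.546) = 452.517 s⁻²
γ̇_max = sqrt(452.517) = 21.2724 s⁻¹
N_max = γ̇_max·h / (π·D) = 21.2724 · 0.00853 / (π · 0.0542) = 1.06566 rev/s = 63.9394 rpm

value=63.94 rpm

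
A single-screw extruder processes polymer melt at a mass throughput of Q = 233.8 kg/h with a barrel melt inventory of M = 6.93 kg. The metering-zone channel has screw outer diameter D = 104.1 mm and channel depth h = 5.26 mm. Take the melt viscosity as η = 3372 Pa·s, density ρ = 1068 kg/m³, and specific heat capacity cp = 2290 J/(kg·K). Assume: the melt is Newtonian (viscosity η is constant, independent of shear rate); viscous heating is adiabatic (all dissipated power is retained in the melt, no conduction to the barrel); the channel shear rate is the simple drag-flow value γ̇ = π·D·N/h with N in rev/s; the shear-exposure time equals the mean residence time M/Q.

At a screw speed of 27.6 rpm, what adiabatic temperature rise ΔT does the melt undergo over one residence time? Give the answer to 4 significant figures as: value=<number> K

Throughput in SI: Q_s = 233.8 kg/h ÷ 3600 s/h = 0.0649444 kg/s
Mean residence time: t_res = M/Q_s = 6.93 kg / 0.0649444 kg/s = 106.707 s
Convert to SI: D = 0.1041 m, h = 0.00526 m, N = 27.6/60 = 0.46 rev/s
γ̇ = π D N / h = (π)(0.1041)(0.46) / 0.00526 = 28.6004 s⁻¹
ΔT = η·γ̇²·t_res / (ρ·cp) = 3372 · (28.6004)² · 106.707 / (1068 · 2290) = 120.342 K

value=120.3 K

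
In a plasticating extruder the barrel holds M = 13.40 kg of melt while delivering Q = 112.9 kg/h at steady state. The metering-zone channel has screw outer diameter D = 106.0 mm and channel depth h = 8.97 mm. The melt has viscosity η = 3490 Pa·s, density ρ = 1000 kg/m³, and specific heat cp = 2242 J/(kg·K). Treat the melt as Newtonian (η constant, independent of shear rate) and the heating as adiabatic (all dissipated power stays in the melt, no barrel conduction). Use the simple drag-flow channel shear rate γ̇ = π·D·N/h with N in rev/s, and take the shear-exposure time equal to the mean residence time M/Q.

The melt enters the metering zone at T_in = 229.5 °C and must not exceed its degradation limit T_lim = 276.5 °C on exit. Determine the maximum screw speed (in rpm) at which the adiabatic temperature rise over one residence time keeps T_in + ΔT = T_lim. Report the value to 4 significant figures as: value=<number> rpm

Throughput in SI: Q_s = 112.9 kg/h ÷ 3600 s/h = 0.0313611 kg/s
t_res = M / Q_s = 13.40 ÷ 0.0313611 = 427.281 s
D = 106.0 mm = 0.106 m;  h = 8.97 mm = 0.00897 m
ΔT_a = T_lim − T_in = 276.5 − 229.5 = 47 K
Invert ΔT = ηγ̇²t_res/(ρcp) for γ̇: γ̇_max² = ΔT_a ρ cp / (η t_res) = 47·1000·2242 / (3490·427.281) = 70.6634 s⁻²
γ̇_max = √70.6634 = 8.40615 s⁻¹
Solve γ̇ = πDN/h for N: N_max = γ̇_max·h/(π·D) = 8.40615 × 0.00897 / (π × 0.106) = 0.22643 rev/s = 13.5858 rpm

value=13.59 rpm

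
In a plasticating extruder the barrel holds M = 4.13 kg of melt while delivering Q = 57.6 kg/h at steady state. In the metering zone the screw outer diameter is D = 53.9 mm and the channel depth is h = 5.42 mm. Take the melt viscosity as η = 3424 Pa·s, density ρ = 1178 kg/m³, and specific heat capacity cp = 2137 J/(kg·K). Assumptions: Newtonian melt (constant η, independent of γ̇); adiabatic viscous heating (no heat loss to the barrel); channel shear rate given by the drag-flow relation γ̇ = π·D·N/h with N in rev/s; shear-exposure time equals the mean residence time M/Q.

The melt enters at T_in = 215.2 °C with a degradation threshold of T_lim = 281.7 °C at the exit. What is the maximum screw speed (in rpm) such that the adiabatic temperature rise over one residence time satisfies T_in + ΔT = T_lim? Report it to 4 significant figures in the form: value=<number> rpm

Q_s = Q / 3600 = 57.6 / 3600 = 0.016 kg/s
t_res = M / Q_s = 4.13 / 0.016 = 258.125 s
Geometry in SI: D = 53.9 mm → 0.0539 m, h = 5.42 mm → 0.00542 m
ΔT_a = T_lim − T_in = 281.7 − 215.2 = 66.5 K
Invert ΔT = ηγ̇²t_res/(ρcp) for γ̇: γ̇_max² = ΔT_a ρ cp / (η t_res) = 66.5·1178·2137 / (3424·258.125) = 189.412 s⁻²
γ̇_max = sqrt(189.412) = 13.7627 s⁻¹
N_max = γ̇_max h / (πD) = 13.7627·0.00542/(π·0.0539) = 0.440519 rev/s → ×60 = 26.4311 rpm

value=26.43 rpm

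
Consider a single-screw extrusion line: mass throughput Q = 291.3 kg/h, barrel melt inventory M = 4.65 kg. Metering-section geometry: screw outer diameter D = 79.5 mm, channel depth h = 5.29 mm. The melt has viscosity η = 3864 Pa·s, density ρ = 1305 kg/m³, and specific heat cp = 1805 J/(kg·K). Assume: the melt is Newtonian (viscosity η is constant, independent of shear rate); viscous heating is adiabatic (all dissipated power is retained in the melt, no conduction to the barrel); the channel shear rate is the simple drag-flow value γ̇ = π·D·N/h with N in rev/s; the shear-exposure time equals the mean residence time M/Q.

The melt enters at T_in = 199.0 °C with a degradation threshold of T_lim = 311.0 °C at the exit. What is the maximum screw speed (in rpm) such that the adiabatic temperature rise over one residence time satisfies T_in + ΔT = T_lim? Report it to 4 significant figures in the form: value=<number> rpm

value=43.80 rpm

Q_s = Q / 3600 = 291.3 / 3600 = 0.0809167 kg/s
t_res = M / Q_s = 4.65 ÷ 0.0809167 = 57.4665 s
Convert to metres: D = 0.0795 m, h = 0.00529 m
ΔT_a = T_lim − T_in = 311.0 °C − 199.0 °C = 112 K
γ̇_max² = ΔT_a·ρ·cp / (η·t_res) = [112 × 1305 × 1805] / [3864 × 57.4665] = 1188.1 s⁻²
Take the square root: γ̇_max = √(1188.1) = 34.4689 s⁻¹
N_max = γ̇_max h / (πD) = 34.4689·0.00529/(π·0.0795) = 0.730072 rev/s → ×60 = 43.8043 rpm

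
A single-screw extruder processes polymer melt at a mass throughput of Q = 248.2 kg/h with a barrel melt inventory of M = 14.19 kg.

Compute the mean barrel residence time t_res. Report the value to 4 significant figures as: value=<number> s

Throughput in SI: Q_s = 248.2 kg/h ÷ 3600 s/h = 0.0689444 kg/s
t_res = M / Q_s = 14.19 ÷ 0.0689444 = 205.818 s

value=205.8 s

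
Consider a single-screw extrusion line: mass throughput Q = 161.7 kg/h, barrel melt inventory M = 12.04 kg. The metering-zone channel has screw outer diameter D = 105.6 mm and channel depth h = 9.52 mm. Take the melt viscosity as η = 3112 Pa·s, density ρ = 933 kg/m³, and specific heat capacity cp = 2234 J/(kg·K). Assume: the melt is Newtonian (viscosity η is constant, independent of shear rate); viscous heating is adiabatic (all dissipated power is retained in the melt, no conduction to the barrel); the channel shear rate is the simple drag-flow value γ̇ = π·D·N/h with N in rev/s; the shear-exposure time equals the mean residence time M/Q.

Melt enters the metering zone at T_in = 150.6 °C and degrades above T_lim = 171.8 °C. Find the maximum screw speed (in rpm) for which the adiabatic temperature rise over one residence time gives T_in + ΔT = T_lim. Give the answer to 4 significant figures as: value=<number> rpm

value=12.53 rpm

Convert throughput: Q = 161.7 kg/h = 161.7/3600 = 0.0449167 kg/s
t_res = M / Q_s = 12.04 ÷ 0.0449167 = 268.052 s
Convert to metres: D = 0.1056 m, h = 0.00952 m
ΔT_a = T_lim − T_in = 171.8 − 150.6 = 21.2 K
γ̇_max² = ΔT_a·ρ·cp / (η·t_res) = [21.2 × 933 × 2234] / [3112 × 268.052] = 52.9715 s⁻²
γ̇_max = √52.9715 = 7.27815 s⁻¹
N_max = γ̇_max h / (πD) = 7.27815·0.00952/(π·0.1056) = 0.208855 rev/s → ×60 = 12.5313 rpm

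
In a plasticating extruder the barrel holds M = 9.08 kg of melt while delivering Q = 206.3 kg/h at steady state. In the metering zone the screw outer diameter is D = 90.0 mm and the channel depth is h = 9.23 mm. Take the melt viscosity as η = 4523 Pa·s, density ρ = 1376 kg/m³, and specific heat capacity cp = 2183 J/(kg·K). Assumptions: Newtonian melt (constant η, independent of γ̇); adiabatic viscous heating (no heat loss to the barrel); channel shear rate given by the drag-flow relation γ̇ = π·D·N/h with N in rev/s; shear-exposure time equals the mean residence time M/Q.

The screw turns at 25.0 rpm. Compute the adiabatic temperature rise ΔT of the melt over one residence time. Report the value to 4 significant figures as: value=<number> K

value=38.87 K

Throughput in SI: Q_s = 206.3 kg/h ÷ 3600 s/h = 0.0573056 kg/s
t_res = M / Q_s = 9.08 ÷ 0.0573056 = 158.449 s
D = 90.0 mm = 0.09 m;  h = 9.23 mm = 0.00923 m;  N = 25.0 rpm / 60 = 0.416667 rev/s
γ̇ = π D N / h = (π)(0.09)(0.416667) / 0.00923 = 12.7638 s⁻¹
ΔT = η·γ̇²·t_res/(ρ·cp) = [4523 × 12.7638² × 158.449] / [1376 × 2183] = 38.8689 K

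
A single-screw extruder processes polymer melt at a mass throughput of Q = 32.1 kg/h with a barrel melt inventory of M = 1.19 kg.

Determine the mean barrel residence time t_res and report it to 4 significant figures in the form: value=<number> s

Convert throughput: Q = 32.1 kg/h = 32.1/3600 = 0.00891667 kg/s
t_res = M / Q_s = 1.19 / 0.00891667 = 133.458 s

value=133.5 s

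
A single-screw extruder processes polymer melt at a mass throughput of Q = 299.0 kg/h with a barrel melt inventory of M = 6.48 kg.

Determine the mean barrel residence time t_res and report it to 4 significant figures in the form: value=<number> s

Throughput in SI: Q_s = 299.0 kg/h ÷ 3600 s/h = 0.0830556 kg/s
t_res = M / Q_s = 6.48 ÷ 0.0830556 = 78.0201 s

value=78.02 s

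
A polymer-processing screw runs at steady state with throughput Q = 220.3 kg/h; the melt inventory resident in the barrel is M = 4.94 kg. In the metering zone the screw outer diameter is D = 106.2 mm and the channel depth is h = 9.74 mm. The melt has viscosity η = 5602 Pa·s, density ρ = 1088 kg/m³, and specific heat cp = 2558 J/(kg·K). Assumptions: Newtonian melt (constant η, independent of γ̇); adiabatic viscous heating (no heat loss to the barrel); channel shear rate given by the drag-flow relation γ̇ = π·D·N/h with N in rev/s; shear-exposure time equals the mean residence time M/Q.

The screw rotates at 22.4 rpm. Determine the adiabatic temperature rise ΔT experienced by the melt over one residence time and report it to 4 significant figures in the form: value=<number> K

value=26.57 K

Throughput in SI: Q_s = 220.3 kg/h ÷ 3600 s/h = 0.0611944 kg/s
Mean residence time: t_res = M/Q_s = 4.94 kg / 0.0611944 kg/s = 80.7263 s
Convert to SI: D = 0.1062 m, h = 0.00974 m, N = 22.4/60 = 0.373333 rev/s
Shear rate: γ̇ = πDN/h = π·0.1062·0.373333/0.00974 = 12.7883 s⁻¹
ΔT = η·γ̇²·t_res/(ρ·cp) = [5602 × 12.7883² × 80.7263] / [1088 × 2558] = 26.5738 K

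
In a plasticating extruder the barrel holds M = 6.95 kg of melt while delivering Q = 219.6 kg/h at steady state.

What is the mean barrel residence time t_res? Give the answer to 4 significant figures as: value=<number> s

value=113.9 s

Convert throughput: Q = 219.6 kg/h = 219.6/3600 = 0.061 kg/s
Mean residence time: t_res = M/Q_s = 6.95 kg / 0.061 kg/s = 113.934 s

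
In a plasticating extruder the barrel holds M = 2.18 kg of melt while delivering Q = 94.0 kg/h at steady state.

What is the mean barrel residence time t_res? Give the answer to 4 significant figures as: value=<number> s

Q_s = Q / 3600 = 94.0 / 3600 = 0.0261111 kg/s
t_res = M / Q_s = 2.18 / 0.0261111 = 83.4894 s

value=83.49 s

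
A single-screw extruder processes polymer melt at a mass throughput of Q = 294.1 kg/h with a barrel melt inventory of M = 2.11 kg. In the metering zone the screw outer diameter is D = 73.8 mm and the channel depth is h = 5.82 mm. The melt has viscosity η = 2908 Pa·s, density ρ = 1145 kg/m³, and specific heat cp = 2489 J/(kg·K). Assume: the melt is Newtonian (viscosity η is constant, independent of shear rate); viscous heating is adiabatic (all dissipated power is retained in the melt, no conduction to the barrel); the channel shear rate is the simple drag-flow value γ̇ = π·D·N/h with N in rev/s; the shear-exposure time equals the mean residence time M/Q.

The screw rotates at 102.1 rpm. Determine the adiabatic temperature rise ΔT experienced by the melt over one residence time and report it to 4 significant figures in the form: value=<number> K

Convert throughput: Q = 294.1 kg/h = 294.1/3600 = 0.0816944 kg/s
Mean residence time: t_res = M/Q_s = 2.11 kg / 0.0816944 kg/s = 25.8279 s
Geometry in metres: D = 73.8 mm → 0.0738 m, h = 5.82 mm → 0.00582 m; screw speed N = 102.1 rpm = 1.70167 rev/s
γ̇ = π·D·N / h = π · 0.0738 · 1.70167 / 0.00582 = 67.7888 s⁻¹
ΔT = η·γ̇²·t_res/(ρ·cp) = [2908 × 67.7888² × 25.8279] / [1145 × 2489] = 121.107 K

value=121.1 K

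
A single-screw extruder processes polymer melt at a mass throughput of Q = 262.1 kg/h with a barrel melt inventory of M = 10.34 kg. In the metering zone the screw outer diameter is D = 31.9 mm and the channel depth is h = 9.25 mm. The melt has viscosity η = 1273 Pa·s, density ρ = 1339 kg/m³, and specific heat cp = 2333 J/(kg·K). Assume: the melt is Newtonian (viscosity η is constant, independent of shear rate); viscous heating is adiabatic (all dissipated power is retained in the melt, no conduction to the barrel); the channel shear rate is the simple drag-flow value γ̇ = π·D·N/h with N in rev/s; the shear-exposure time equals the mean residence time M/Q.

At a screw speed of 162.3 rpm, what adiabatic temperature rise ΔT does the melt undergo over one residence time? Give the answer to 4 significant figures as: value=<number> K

value=49.71 K

Convert throughput: Q = 262.1 kg/h = 262.1/3600 = 0.0728056 kg/s
t_res = M / Q_s = 10.34 ÷ 0.0728056 = 142.022 s
Convert to SI: D = 0.0319 m, h = 0.00925 m, N = 162.3/60 = 2.705 rev/s
Shear rate: γ̇ = πDN/h = π·0.0319·2.705/0.00925 = 29.3066 s⁻¹
Adiabatic rise: ΔT = η γ̇² t_res / (ρ cp) = 1273·(29.3066)²·142.022 / (1339·2333) = 49.7074 K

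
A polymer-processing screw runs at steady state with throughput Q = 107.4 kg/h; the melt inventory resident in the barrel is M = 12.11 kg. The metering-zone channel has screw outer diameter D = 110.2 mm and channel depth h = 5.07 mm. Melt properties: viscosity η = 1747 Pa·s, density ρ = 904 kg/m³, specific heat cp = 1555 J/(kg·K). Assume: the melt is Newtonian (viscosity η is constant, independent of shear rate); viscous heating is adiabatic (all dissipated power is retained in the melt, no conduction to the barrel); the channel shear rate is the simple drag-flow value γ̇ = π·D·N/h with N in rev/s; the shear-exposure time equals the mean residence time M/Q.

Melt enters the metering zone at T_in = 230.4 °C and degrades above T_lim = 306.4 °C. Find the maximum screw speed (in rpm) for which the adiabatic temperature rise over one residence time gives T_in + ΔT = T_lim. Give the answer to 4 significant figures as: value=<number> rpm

Convert throughput: Q = 107.4 kg/h = 107.4/3600 = 0.0298333 kg/s
t_res = M / Q_s = 12.11 ÷ 0.0298333 = 405.922 s
Convert to metres: D = 0.1102 m, h = 0.00507 m
ΔT_a = T_lim − T_in = 306.4 − 230.4 = 76 K
Invert ΔT = ηγ̇²t_res/(ρcp) for γ̇: γ̇_max² = ΔT_a ρ cp / (η t_res) = 76·904·1555 / (1747·405.922) = 150.653 s⁻²
Take the square root: γ̇_max = √(150.653) = 12.2741 s⁻¹
N_max = γ̇_max·h / (π·D) = 12.2741 · 0.00507 / (π · 0.1102) = 0.179748 rev/s = 10.7849 rpm

value=10.78 rpm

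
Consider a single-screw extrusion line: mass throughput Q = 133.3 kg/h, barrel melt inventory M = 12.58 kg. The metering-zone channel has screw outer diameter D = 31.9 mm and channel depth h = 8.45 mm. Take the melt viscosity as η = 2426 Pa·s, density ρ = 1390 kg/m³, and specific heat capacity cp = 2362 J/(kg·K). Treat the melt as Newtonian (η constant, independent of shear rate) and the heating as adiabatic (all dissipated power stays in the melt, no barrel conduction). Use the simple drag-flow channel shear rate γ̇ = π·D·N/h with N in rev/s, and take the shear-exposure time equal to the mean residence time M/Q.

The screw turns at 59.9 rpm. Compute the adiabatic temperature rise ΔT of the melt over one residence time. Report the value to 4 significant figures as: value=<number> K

Q_s = Q / 3600 = 133.3 / 3600 = 0.0370278 kg/s
Mean residence time: t_res = M/Q_s = 12.58 kg / 0.0370278 kg/s = 339.745 s
D = 31.9 mm = 0.0319 m;  h = 8.45 mm = 0.00845 m;  N = 59.9 rpm / 60 = 0.998333 rev/s
Shear rate: γ̇ = πDN/h = π·0.0319·0.998333/0.00845 = 11.8402 s⁻¹
Adiabatic rise: ΔT = η γ̇² t_res / (ρ cp) = 2426·(11.8402)²·339.745 / (1390·2362) = 35.1939 K

value=35.19 K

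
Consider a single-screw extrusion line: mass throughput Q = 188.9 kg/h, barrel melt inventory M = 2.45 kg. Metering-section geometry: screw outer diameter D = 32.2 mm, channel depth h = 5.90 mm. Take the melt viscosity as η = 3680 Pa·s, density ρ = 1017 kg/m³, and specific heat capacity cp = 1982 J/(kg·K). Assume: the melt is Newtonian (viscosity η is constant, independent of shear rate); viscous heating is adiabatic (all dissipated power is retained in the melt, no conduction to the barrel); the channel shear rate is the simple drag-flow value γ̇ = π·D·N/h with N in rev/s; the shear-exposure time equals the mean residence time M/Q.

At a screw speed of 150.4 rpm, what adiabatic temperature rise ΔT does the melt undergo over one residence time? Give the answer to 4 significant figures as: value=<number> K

Q_s = Q / 3600 = 188.9 / 3600 = 0.0524722 kg/s
t_res = M / Q_s = 2.45 / 0.0524722 = 46.6914 s
Geometry in metres: D = 32.2 mm → 0.0322 m, h = 5.90 mm → 0.0059 m; screw speed N = 150.4 rpm = 2.50667 rev/s
Shear rate: γ̇ = πDN/h = π·0.0322·2.50667/0.0059 = 42.9784 s⁻¹
ΔT = η·γ̇²·t_res/(ρ·cp) = [3680 × 42.9784² × 46.6914] / [1017 × 1982] = 157.456 K

value=157.5 K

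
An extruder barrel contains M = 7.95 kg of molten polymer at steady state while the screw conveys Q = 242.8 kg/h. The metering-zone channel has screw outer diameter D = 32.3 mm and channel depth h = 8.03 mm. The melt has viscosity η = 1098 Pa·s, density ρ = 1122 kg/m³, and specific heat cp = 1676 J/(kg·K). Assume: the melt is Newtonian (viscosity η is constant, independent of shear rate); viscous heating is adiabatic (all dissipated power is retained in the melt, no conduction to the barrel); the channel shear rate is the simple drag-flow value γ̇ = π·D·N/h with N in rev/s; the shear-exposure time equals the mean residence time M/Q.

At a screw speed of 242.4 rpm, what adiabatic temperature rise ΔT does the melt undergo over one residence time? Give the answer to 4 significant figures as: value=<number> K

Convert throughput: Q = 242.8 kg/h = 242.8/3600 = 0.0674444 kg/s
t_res = M / Q_s = 7.95 ÷ 0.0674444 = 117.875 s
D = 32.3 mm = 0.0323 m;  h = 8.03 mm = 0.00803 m;  N = 242.4 rpm / 60 = 4.04 rev/s
Shear rate: γ̇ = πDN/h = π·0.0323·4.04/0.00803 = 51.0526 s⁻¹
Adiabatic rise: ΔT = η γ̇² t_res / (ρ cp) = 1098·(51.0526)²·117.875 / (1122·1676) = 179.388 K

value=179.4 K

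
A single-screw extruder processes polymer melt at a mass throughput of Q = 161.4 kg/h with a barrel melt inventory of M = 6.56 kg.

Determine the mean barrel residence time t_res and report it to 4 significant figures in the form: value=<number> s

value=146.3 s

Throughput in SI: Q_s = 161.4 kg/h ÷ 3600 s/h = 0.0448333 kg/s
t_res = M / Q_s = 6.56 ÷ 0.0448333 = 146.32 s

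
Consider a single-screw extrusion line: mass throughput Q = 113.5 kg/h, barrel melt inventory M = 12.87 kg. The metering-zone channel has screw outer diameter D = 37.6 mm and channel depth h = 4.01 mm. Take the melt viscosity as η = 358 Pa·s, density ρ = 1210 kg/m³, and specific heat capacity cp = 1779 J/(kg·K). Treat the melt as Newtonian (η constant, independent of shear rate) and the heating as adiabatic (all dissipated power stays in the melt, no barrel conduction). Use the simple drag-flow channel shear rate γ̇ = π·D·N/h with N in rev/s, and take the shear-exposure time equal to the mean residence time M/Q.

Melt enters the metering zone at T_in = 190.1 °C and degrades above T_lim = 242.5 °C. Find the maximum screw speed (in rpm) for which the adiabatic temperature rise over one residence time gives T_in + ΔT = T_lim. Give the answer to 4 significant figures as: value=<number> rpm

Convert throughput: Q = 113.5 kg/h = 113.5/3600 = 0.0315278 kg/s
t_res = M / Q_s = 12.87 / 0.0315278 = 408.211 s
Geometry in SI: D = 37.6 mm → 0.0376 m, h = 4.01 mm → 0.00401 m
Allowable rise: ΔT_a = T_lim − T_in = 242.5 − 190.1 = 52.4 K
γ̇_max² = ΔT_a·ρ·cp / (η·t_res) = [52.4 × 1210 × 1779] / [358 × 408.211] = 771.835 s⁻²
γ̇_max = sqrt(771.835) = 27.7819 s⁻¹
N_max = γ̇_max h / (πD) = 27.7819·0.00401/(π·0.0376) = 0.943124 rev/s → ×60 = 56.5874 rpm

value=56.59 rpm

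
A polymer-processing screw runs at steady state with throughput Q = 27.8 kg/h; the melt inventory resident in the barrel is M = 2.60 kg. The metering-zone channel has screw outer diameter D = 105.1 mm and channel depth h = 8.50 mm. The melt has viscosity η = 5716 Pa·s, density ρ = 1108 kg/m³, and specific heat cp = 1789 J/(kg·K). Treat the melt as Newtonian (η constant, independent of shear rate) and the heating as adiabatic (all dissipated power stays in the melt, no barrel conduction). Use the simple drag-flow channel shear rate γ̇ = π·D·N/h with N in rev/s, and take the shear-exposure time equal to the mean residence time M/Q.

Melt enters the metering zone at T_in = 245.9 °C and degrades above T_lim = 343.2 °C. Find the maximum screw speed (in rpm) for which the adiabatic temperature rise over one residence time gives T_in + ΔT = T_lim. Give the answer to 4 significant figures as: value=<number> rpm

Throughput in SI: Q_s = 27.8 kg/h ÷ 3600 s/h = 0.00772222 kg/s
t_res = M / Q_s = 2.60 / 0.00772222 = 336.691 s
Convert to metres: D = 0.1051 m, h = 0.0085 m
Allowable rise: ΔT_a = T_lim − T_in = 343.2 − 245.9 = 97.3 K
γ̇_max² = ΔT_a·ρ·cp/(η·t_res) = 97.3·1108·1789/(5716·336.691) = 100.217 s⁻²
Take the square root: γ̇_max = √(100.217) = 10.0108 s⁻¹
N_max = γ̇_max·h / (π·D) = 10.0108 · 0.0085 / (π · 0.1051) = 0.257713 rev/s = 15.4628 rpm

value=15.46 rpm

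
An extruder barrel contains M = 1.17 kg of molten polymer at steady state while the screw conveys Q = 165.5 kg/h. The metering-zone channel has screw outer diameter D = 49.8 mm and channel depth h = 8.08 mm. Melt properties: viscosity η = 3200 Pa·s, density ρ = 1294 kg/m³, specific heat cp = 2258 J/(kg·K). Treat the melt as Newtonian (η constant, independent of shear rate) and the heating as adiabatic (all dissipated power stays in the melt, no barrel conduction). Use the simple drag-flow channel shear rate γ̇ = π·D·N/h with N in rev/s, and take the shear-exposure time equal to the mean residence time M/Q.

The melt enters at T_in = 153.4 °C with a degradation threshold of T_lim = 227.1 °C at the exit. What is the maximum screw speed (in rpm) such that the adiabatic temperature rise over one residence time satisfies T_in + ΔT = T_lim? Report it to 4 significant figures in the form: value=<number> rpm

value=159.3 rpm

Convert throughput: Q = 165.5 kg/h = 165.5/3600 = 0.0459722 kg/s
t_res = M / Q_s = 1.17 / 0.0459722 = 25.4502 s
D = 49.8 mm = 0.0498 m;  h = 8.08 mm = 0.00808 m
Allowable rise: ΔT_a = T_lim − T_in = 227.1 − 153.4 = 73.7 K
γ̇_max² = ΔT_a·ρ·cp/(η·t_res) = 73.7·1294·2258/(3200·25.4502) = 2644.15 s⁻²
Take the square root: γ̇_max = √(2644.15) = 51.4213 s⁻¹
N_max = γ̇_max h / (πD) = 51.4213·0.00808/(π·0.0498) = 2.65567 rev/s → ×60 = 159.34 rpm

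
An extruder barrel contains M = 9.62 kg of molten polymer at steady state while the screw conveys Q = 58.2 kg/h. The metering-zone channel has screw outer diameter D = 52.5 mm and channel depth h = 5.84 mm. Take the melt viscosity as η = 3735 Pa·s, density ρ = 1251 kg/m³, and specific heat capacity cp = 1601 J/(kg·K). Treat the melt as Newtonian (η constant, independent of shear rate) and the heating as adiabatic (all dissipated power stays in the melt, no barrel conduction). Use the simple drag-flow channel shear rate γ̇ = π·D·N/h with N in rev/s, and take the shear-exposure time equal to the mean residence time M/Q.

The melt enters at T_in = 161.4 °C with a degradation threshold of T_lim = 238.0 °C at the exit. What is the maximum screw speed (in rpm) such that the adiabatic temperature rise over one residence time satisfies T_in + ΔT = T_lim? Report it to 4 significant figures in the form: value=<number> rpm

value=17.65 rpm

Q_s = Q / 3600 = 58.2 / 3600 = 0.0161667 kg/s
Mean residence time: t_res = M/Q_s = 9.62 kg / 0.0161667 kg/s = 595.052 s
D = 52.5 mm = 0.0525 m;  h = 5.84 mm = 0.00584 m
ΔT_a = T_lim − T_in = 238.0 °C − 161.4 °C = 76.6 K
γ̇_max² = ΔT_a·ρ·cp / (η·t_res) = [76.6 × 1251 × 1601] / [3735 × 595.052] = 69.0291 s⁻²
γ̇_max = √69.0291 = 8.30838 s⁻¹
N_max = γ̇_max h / (πD) = 8.30838·0.00584/(π·0.0525) = 0.294184 rev/s → ×60 = 17.6511 rpm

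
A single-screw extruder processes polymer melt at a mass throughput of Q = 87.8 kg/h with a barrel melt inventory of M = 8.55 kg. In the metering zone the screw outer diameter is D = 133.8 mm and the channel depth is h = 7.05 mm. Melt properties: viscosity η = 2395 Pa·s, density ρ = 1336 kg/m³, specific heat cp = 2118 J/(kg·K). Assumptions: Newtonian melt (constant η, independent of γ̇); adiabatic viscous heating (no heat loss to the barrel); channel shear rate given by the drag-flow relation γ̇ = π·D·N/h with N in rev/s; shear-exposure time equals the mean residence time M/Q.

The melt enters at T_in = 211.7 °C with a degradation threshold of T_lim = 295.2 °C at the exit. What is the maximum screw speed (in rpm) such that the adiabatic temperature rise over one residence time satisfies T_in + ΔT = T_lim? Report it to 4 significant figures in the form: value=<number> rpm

Throughput in SI: Q_s = 87.8 kg/h ÷ 3600 s/h = 0.0243889 kg/s
Mean residence time: t_res = M/Q_s = 8.55 kg / 0.0243889 kg/s = 350.569 s
D = 133.8 mm = 0.1338 m;  h = 7.05 mm = 0.00705 m
ΔT_a = T_lim − T_in = 295.2 − 211.7 = 83.5 K
γ̇_max² = ΔT_a·ρ·cp / (η·t_res) = [83.5 × 1336 × 2118] / [2395 × 350.569] = 281.41 s⁻²
γ̇_max = √281.41 = 16.7753 s⁻¹
Solve γ̇ = πDN/h for N: N_max = γ̇_max·h/(π·D) = 16.7753 × 0.00705 / (π × 0.1338) = 0.281354 rev/s = 16.8812 rpm

value=16.88 rpm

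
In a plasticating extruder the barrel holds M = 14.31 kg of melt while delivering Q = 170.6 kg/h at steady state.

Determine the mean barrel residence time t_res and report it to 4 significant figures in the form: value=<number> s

value=302.0 s

Q_s = Q / 3600 = 170.6 / 3600 = 0.0473889 kg/s
Mean residence time: t_res = M/Q_s = 14.31 kg / 0.0473889 kg/s = 301.97 s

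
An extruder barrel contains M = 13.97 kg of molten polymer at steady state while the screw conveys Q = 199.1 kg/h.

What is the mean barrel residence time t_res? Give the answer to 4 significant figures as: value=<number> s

Q_s = Q / 3600 = 199.1 / 3600 = 0.0553056 kg/s
t_res = M / Q_s = 13.97 ÷ 0.0553056 = 252.597 s

value=252.6 s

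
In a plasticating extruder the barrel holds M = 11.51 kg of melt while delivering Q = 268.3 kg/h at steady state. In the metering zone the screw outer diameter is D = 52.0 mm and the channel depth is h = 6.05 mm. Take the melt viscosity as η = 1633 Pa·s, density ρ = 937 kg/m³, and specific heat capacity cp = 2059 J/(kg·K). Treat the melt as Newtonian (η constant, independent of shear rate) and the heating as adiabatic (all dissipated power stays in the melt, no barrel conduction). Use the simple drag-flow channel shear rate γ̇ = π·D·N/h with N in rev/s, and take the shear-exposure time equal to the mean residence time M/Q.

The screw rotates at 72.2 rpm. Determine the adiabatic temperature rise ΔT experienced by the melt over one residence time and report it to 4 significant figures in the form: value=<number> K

Convert throughput: Q = 268.3 kg/h = 268.3/3600 = 0.0745278 kg/s
t_res = M / Q_s = 11.51 ÷ 0.0745278 = 154.439 s
Geometry in metres: D = 52.0 mm → 0.052 m, h = 6.05 mm → 0.00605 m; screw speed N = 72.2 rpm = 1.20333 rev/s
γ̇ = π D N / h = (π)(0.052)(1.20333) / 0.00605 = 32.4925 s⁻¹
ΔT = η·γ̇²·t_res / (ρ·cp) = 1633 · (32.4925)² · 154.439 / (937 · 2059) = 138.011 K

value=138.0 K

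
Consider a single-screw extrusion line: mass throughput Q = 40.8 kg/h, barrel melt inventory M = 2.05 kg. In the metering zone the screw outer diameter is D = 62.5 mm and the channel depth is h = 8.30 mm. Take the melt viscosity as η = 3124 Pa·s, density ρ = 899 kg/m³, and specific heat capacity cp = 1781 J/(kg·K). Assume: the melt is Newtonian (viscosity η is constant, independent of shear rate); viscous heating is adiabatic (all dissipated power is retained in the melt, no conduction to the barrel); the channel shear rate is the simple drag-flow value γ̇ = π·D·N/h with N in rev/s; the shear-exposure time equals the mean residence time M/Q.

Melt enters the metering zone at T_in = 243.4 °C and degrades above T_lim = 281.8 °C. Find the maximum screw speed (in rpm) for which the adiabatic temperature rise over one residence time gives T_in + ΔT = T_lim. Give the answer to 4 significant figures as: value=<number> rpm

Throughput in SI: Q_s = 40.8 kg/h ÷ 3600 s/h = 0.0113333 kg/s
t_res = M / Q_s = 2.05 / 0.0113333 = 180.882 s
D = 62.5 mm = 0.0625 m;  h = 8.30 mm = 0.0083 m
ΔT_a = T_lim − T_in = 281.8 °C − 243.4 °C = 38.4 K
γ̇_max² = ΔT_a·ρ·cp / (η·t_res) = [38.4 × 899 × 1781] / [3124 × 180.882] = 108.805 s⁻²
γ̇_max = √108.805 = 10.4309 s⁻¹
N_max = γ̇_max·h / (π·D) = 10.4309 · 0.0083 / (π · 0.0625) = 0.440932 rev/s = 26.4559 rpm

value=26.46 rpm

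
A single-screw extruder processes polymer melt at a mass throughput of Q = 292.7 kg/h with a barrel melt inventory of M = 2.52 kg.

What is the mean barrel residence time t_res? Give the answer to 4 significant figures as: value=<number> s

value=30.99 s

Convert throughput: Q = 292.7 kg/h = 292.7/3600 = 0.0813056 kg/s
Mean residence time: t_res = M/Q_s = 2.52 kg / 0.0813056 kg/s = 30.9942 s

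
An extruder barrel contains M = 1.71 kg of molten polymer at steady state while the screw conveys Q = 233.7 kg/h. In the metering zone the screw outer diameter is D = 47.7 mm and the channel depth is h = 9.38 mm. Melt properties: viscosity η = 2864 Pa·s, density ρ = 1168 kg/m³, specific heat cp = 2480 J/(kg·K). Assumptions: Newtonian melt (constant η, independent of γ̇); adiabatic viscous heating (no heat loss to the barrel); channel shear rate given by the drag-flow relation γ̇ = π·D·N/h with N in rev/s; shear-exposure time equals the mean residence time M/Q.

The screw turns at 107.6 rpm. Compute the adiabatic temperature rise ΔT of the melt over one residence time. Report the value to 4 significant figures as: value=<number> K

value=21.38 K

Throughput in SI: Q_s = 233.7 kg/h ÷ 3600 s/h = 0.0649167 kg/s
t_res = M / Q_s = 1.71 / 0.0649167 = 26.3415 s
D = 47.7 mm = 0.0477 m;  h = 9.38 mm = 0.00938 m;  N = 107.6 rpm / 60 = 1.79333 rev/s
Shear rate: γ̇ = πDN/h = π·0.0477·1.79333/0.00938 = 28.6501 s⁻¹
Adiabatic rise: ΔT = η γ̇² t_res / (ρ cp) = 2864·(28.6501)²·26.3415 / (1168·2480) = 21.3782 K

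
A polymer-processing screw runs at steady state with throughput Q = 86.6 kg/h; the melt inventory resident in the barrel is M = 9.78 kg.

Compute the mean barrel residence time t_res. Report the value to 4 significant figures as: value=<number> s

Q_s = Q / 3600 = 86.6 / 3600 = 0.0240556 kg/s
t_res = M / Q_s = 9.78 ÷ 0.0240556 = 406.559 s

value=406.6 s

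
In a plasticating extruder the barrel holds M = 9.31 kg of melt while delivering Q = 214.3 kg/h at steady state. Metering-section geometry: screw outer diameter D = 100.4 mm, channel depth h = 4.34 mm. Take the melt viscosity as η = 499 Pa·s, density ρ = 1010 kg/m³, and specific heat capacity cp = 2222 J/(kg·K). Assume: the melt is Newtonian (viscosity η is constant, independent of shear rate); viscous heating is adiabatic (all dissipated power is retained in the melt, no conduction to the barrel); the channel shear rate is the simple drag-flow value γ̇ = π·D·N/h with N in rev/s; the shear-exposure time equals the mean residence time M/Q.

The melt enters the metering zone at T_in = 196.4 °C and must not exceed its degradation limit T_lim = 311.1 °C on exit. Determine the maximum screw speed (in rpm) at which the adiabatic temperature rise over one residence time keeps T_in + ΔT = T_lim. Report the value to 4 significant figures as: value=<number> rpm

Q_s = Q / 3600 = 214.3 / 3600 = 0.0595278 kg/s
t_res = M / Q_s = 9.31 / 0.0595278 = 156.398 s
Convert to metres: D = 0.1004 m, h = 0.00434 m
Allowable rise: ΔT_a = T_lim − T_in = 311.1 − 196.4 = 114.7 K
γ̇_max² = ΔT_a·ρ·cp/(η·t_res) = 114.7·1010·2222/(499·156.398) = 3298.36 s⁻²
γ̇_max = √3298.36 = 57.4314 s⁻¹
Solve γ̇ = πDN/h for N: N_max = γ̇_max·h/(π·D) = 57.4314 × 0.00434 / (π × 0.1004) = 0.790233 rev/s = 47.414 rpm

value=47.41 rpm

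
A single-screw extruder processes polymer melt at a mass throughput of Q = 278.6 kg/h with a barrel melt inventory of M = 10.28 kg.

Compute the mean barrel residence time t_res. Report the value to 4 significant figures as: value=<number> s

value=132.8 s

Throughput in SI: Q_s = 278.6 kg/h ÷ 3600 s/h = 0.0773889 kg/s
Mean residence time: t_res = M/Q_s = 10.28 kg / 0.0773889 kg/s = 132.836 s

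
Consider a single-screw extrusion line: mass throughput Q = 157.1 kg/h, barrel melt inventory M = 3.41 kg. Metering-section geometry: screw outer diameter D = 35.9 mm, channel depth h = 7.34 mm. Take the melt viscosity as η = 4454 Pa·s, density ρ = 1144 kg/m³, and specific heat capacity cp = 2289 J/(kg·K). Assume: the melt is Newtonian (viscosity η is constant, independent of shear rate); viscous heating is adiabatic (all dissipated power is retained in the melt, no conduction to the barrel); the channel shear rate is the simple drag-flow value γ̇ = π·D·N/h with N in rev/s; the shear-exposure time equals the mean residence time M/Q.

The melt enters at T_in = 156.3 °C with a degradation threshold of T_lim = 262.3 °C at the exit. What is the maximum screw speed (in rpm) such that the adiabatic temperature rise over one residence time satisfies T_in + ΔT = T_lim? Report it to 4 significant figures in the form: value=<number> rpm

Convert throughput: Q = 157.1 kg/h = 157.1/3600 = 0.0436389 kg/s
t_res = M / Q_s = 3.41 / 0.0436389 = 78.1413 s
Geometry in SI: D = 35.9 mm → 0.0359 m, h = 7.34 mm → 0.00734 m
ΔT_a = T_lim − T_in = 262.3 − 156.3 = 106 K
Invert ΔT = ηγ̇²t_res/(ρcp) for γ̇: γ̇_max² = ΔT_a ρ cp / (η t_res) = 106·1144·2289 / (4454·78.1413) = 797.53 s⁻²
γ̇_max = sqrt(797.53) = 28.2406 s⁻¹
Solve γ̇ = πDN/h for N: N_max = γ̇_max·h/(π·D) = 28.2406 × 0.00734 / (π × 0.0359) = 1.83791 rev/s = 110.275 rpm

value=110.3 rpm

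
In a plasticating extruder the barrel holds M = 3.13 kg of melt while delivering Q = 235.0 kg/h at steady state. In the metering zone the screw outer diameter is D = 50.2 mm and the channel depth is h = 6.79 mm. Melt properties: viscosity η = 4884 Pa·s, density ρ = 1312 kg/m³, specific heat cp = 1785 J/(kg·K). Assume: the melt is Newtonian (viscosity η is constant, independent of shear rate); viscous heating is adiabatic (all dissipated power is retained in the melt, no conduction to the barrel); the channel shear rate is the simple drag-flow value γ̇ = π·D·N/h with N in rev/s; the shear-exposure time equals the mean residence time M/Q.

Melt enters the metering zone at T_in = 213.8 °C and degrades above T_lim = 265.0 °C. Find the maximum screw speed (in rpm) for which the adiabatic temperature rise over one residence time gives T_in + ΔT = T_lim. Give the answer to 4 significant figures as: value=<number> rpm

value=58.45 rpm

Convert throughput: Q = 235.0 kg/h = 235.0/3600 = 0.0652778 kg/s
Mean residence time: t_res = M/Q_s = 3.13 kg / 0.0652778 kg/s = 47.9489 s
Geometry in SI: D = 50.2 mm → 0.0502 m, h = 6.79 mm → 0.00679 m
Allowable rise: ΔT_a = T_lim − T_in = 265.0 − 213.8 = 51.2 K
Invert ΔT = ηγ̇²t_res/(ρcp) for γ̇: γ̇_max² = ΔT_a ρ cp / (η t_res) = 51.2·1312·1785 / (4884·47.9489) = 512.021 s⁻²
γ̇_max = √512.021 = 22.6279 s⁻¹
N_max = γ̇_max·h / (π·D) = 22.6279 · 0.00679 / (π · 0.0502) = 0.974226 rev/s = 58.4536 rpm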